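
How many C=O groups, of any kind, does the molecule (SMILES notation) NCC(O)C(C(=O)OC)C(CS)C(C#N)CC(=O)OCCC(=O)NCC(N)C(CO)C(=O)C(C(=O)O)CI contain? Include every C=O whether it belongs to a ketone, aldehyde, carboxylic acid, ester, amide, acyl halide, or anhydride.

5

CH(COOCH3): ester, 1 C=O (running total 1).
CH2COOCH2: ester, 1 C=O (running total 2).
CH2CONHCH2: amide, 1 C=O (running total 3).
CO: ketone, 1 C=O (running total 4).
CH(COOH): carboxylic acid, 1 C=O (running total 5).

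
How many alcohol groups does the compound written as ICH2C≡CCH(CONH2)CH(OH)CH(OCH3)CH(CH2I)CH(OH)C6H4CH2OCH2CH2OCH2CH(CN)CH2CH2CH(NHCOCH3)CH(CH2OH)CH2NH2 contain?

Reading the structure from left to right:
  ICH2: halogen on an sp³ carbon → alkyl halide.
  C≡C: C≡C triple bond → alkyne.
  CH(CONH2): pendant –CONH2: carbonyl C bonded to C and N → amide.
  CH(OH): –OH on an sp³ carbon → alcohol (secondary).
  CH(OCH3): pendant –OCH3: C–O–C with sp³ C, no adjacent C=O → ether.
  CH(CH2I): pendant –CH2X: halogen on sp³ carbon → alkyl halide.
  CH(OH): –OH on an sp³ carbon → alcohol (secondary).
  C6H4: para-disubstituted benzene ring → arene.
  CH2OCH2: C–O–C with sp³ carbons on both sides and no adjacent C=O → ether.
  CH2OCH2: C–O–C with sp³ carbons on both sides and no adjacent C=O → ether.
  CH(CN): pendant –C≡N: nitrile.
  CH(NHCOCH3): pendant –NHC(=O)CH3: N bonded to a carbonyl → amide (not amine).
  CH(CH2OH): pendant –CH2OH on an sp³ backbone C → alcohol.
  CH2NH2: –NH2 on an sp³ carbon with no adjacent C=O → amine.
Alcohol appears at: CH(OH), CH(OH), CH(CH2OH) → 3.

3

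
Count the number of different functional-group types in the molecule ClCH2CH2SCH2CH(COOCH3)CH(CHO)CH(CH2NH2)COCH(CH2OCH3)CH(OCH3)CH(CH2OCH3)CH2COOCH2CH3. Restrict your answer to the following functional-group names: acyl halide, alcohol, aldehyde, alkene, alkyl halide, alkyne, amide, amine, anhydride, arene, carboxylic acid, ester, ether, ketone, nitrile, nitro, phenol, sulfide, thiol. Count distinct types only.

Taking each segment in turn:
  ClCH2: halogen on an sp³ carbon → alkyl halide.
  CH2SCH2: C–S–C linkage → sulfide (thioether).
  CH(COOCH3): pendant –COOCH3: carbonyl C bonded to C and –OCH3 → ester.
  CH(CHO): pendant –CHO: carbonyl C bonded to C and H → aldehyde.
  CH(CH2NH2): pendant –CH2NH2: N on sp³ C, no adjacent C=O → amine.
  CO: –C(=O)– with carbon on both sides → ketone.
  CH(CH2OCH3): pendant –CH2OCH3: C–O–C linkage → ether.
  CH(OCH3): pendant –OCH3: C–O–C with sp³ C, no adjacent C=O → ether.
  CH(CH2OCH3): pendant –CH2OCH3: C–O–C linkage → ether.
  COOCH2CH3: –C(=O)OCH2CH3: carbonyl C bonded to C and to –OEt → ester.
Distinct types present: aldehyde, alkyl halide, amine, ester, ether, ketone, sulfide.

7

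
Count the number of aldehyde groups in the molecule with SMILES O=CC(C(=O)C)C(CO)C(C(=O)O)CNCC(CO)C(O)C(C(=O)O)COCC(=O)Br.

1

terminal –CHO: carbonyl C bonded to H and C → aldehyde.
pendant –COCH3: carbonyl C bonded to two carbons → ketone.
pendant –CH2OH on an sp³ backbone C → alcohol.
pendant –COOH: carbonyl C bonded to C and –OH → carboxylic acid.
C–N–C with sp³ carbons and no adjacent C=O → amine (secondary).
pendant –CH2OH on an sp³ backbone C → alcohol.
–OH on an sp³ carbon → alcohol (secondary).
pendant –COOH: carbonyl C bonded to C and –OH → carboxylic acid.
C–O–C with sp³ carbons on both sides and no adjacent C=O → ether.
–C(=O)Br: carbonyl C bonded to C and to a halogen → acyl halide (not alkyl halide).
Aldehyde appears at: OHC → 1.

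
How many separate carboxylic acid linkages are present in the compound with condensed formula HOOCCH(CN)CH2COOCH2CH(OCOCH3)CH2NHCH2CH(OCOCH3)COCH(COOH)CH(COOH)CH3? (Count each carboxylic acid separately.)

3

–COOH: carbonyl C bonded to –OH and C → carboxylic acid (the –OH is not a separate alcohol).
pendant –C≡N: nitrile.
–C(=O)–O–C with C on the carbonyl side → ester.
pendant –OC(=O)CH3: an acyloxy group → ester.
C–N–C with sp³ carbons and no adjacent C=O → amine (secondary).
pendant –OC(=O)CH3: an acyloxy group → ester.
–C(=O)– with carbon on both sides → ketone.
pendant –COOH: carbonyl C bonded to C and –OH → carboxylic acid.
pendant –COOH: carbonyl C bonded to C and –OH → carboxylic acid.
Carboxylic acid appears at: HOOC, CH(COOH), CH(COOH) → 3.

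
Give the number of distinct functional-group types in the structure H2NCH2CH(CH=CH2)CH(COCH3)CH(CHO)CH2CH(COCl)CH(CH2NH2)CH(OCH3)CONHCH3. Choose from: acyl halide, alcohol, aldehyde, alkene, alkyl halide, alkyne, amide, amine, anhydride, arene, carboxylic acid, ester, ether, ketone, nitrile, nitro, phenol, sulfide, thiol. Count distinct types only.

–NH2 on an sp³ carbon with no adjacent C=O → amine.
pendant –CH=CH2: C=C double bond → alkene.
pendant –COCH3: carbonyl C bonded to two carbons → ketone.
pendant –CHO: carbonyl C bonded to C and H → aldehyde.
pendant –C(=O)X: carbonyl C bonded to C and halogen → acyl halide.
pendant –CH2NH2: N on sp³ C, no adjacent C=O → amine.
pendant –OCH3: C–O–C with sp³ C, no adjacent C=O → ether.
–C(=O)NHCH3: carbonyl C bonded to C and to N → amide (the N is not an amine).
Distinct types present: acyl halide, aldehyde, alkene, amide, amine, ether, ketone.

7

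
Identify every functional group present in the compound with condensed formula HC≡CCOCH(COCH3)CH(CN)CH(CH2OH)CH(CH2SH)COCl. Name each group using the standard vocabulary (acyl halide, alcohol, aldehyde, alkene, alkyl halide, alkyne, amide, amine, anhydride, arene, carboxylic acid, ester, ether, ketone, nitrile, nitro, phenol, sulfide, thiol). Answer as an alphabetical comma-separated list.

Taking each segment in turn:
  HC≡C: C≡C triple bond → alkyne.
  CO: –C(=O)– with carbon on both sides → ketone.
  CH(COCH3): pendant –COCH3: carbonyl C bonded to two carbons → ketone.
  CH(CN): pendant –C≡N: nitrile.
  CH(CH2OH): pendant –CH2OH on an sp³ backbone C → alcohol.
  CH(CH2SH): pendant –CH2SH → thiol.
  COCl: –C(=O)Cl: carbonyl C bonded to C and to a halogen → acyl halide (not alkyl halide).

acyl halide, alcohol, alkyne, ketone, nitrile, thiol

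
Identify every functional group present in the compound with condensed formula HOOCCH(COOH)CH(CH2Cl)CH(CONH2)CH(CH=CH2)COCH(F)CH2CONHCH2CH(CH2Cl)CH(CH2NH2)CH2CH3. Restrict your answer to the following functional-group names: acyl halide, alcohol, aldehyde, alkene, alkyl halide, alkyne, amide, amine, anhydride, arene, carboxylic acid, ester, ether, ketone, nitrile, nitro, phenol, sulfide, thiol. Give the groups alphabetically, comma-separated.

–COOH: carbonyl C bonded to –OH and C → carboxylic acid (the –OH is not a separate alcohol).
pendant –COOH: carbonyl C bonded to C and –OH → carboxylic acid.
pendant –CH2X: halogen on sp³ carbon → alkyl halide.
pendant –CONH2: carbonyl C bonded to C and N → amide.
pendant –CH=CH2: C=C double bond → alkene.
–C(=O)– with carbon on both sides → ketone.
halogen on an sp³ carbon → alkyl halide.
–C(=O)–N– linkage → amide (the N is not an amine).
pendant –CH2X: halogen on sp³ carbon → alkyl halide.
pendant –CH2NH2: N on sp³ C, no adjacent C=O → amine.

alkene, alkyl halide, amide, amine, carboxylic acid, ketone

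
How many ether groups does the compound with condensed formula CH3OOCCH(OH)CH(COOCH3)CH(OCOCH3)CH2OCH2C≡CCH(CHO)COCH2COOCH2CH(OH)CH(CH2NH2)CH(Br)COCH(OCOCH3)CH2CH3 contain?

CH3O–C(=O)–: carbonyl C bonded to C and to –OCH3 → ester (not ketone + ether).
–OH on an sp³ carbon → alcohol (secondary).
pendant –COOCH3: carbonyl C bonded to C and –OCH3 → ester.
pendant –OC(=O)CH3: an acyloxy group → ester.
C–O–C with sp³ carbons on both sides and no adjacent C=O → ether.
C≡C triple bond → alkyne.
pendant –CHO: carbonyl C bonded to C and H → aldehyde.
–C(=O)– with carbon on both sides → ketone.
–C(=O)–O–C with C on the carbonyl side → ester.
–OH on an sp³ carbon → alcohol (secondary).
pendant –CH2NH2: N on sp³ C, no adjacent C=O → amine.
halogen on an sp³ carbon → alkyl halide.
–C(=O)– with carbon on both sides → ketone.
pendant –OC(=O)CH3: an acyloxy group → ester.
Ether appears at: CH2OCH2 → 1.

1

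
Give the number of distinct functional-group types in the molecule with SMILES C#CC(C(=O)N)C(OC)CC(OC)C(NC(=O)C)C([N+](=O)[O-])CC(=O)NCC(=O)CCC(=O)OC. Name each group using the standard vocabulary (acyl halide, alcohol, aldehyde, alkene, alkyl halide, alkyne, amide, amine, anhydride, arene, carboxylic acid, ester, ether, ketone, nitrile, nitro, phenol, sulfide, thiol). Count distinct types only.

6

Taking each segment in turn:
  HC≡C: C≡C triple bond → alkyne.
  CH(CONH2): pendant –CONH2: carbonyl C bonded to C and N → amide.
  CH(OCH3): pendant –OCH3: C–O–C with sp³ C, no adjacent C=O → ether.
  CH(OCH3): pendant –OCH3: C–O–C with sp³ C, no adjacent C=O → ether.
  CH(NHCOCH3): pendant –NHC(=O)CH3: N bonded to a carbonyl → amide (not amine).
  CH(NO2): –NO2 on an sp³ carbon → nitro (the N=O is not a carbonyl).
  CH2CONHCH2: –C(=O)–N– linkage → amide (the N is not an amine).
  CO: –C(=O)– with carbon on both sides → ketone.
  COOCH3: –C(=O)OCH3: carbonyl C bonded to C and to –OCH3 → ester (not ketone + ether).
Distinct types present: alkyne, amide, ester, ether, ketone, nitro.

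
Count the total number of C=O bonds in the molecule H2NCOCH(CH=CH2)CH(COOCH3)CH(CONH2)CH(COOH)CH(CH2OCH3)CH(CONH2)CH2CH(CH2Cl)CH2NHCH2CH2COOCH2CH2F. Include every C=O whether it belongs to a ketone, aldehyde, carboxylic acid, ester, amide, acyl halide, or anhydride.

6

H2NCO: amide, 1 C=O (running total 1).
CH(COOCH3): ester, 1 C=O (running total 2).
CH(CONH2): amide, 1 C=O (running total 3).
CH(COOH): carboxylic acid, 1 C=O (running total 4).
CH(CONH2): amide, 1 C=O (running total 5).
CH2COOCH2: ester, 1 C=O (running total 6).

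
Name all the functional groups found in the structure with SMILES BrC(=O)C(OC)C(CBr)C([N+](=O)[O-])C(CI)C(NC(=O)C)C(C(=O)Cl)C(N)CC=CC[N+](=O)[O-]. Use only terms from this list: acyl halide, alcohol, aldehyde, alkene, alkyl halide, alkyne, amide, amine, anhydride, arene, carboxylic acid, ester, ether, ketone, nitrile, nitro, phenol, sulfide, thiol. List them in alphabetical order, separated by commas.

Taking each segment in turn:
  BrCO: –C(=O)Br: carbonyl C bonded to C and to a halogen → acyl halide (not alkyl halide).
  CH(OCH3): pendant –OCH3: C–O–C with sp³ C, no adjacent C=O → ether.
  CH(CH2Br): pendant –CH2X: halogen on sp³ carbon → alkyl halide.
  CH(NO2): –NO2 on an sp³ carbon → nitro (the N=O is not a carbonyl).
  CH(CH2I): pendant –CH2X: halogen on sp³ carbon → alkyl halide.
  CH(NHCOCH3): pendant –NHC(=O)CH3: N bonded to a carbonyl → amide (not amine).
  CH(COCl): pendant –C(=O)X: carbonyl C bonded to C and halogen → acyl halide.
  CH(NH2): –NH2 on an sp³ carbon with no adjacent C=O → amine.
  CH=CH: C=C double bond → alkene.
  CH2NO2: –NO2 on carbon → nitro group.

acyl halide, alkene, alkyl halide, amide, amine, ether, nitro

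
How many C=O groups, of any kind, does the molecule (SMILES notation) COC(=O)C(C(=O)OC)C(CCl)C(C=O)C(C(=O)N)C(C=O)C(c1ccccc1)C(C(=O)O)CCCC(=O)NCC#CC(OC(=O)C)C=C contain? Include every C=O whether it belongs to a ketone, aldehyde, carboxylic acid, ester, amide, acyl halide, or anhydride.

8

CH3OOC: ester, 1 C=O (running total 1).
CH(COOCH3): ester, 1 C=O (running total 2).
CH(CHO): aldehyde, 1 C=O (running total 3).
CH(CONH2): amide, 1 C=O (running total 4).
CH(CHO): aldehyde, 1 C=O (running total 5).
CH(COOH): carboxylic acid, 1 C=O (running total 6).
CH2CONHCH2: amide, 1 C=O (running total 7).
CH(OCOCH3): ester, 1 C=O (running total 8).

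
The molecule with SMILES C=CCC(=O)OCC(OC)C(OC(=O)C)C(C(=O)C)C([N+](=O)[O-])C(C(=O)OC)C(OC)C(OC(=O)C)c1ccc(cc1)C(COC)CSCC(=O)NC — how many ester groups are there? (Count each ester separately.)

Reading the structure from left to right:
  CH2=CH: C=C double bond → alkene.
  CH2COOCH2: –C(=O)–O–C with C on the carbonyl side → ester.
  CH(OCH3): pendant –OCH3: C–O–C with sp³ C, no adjacent C=O → ether.
  CH(OCOCH3): pendant –OC(=O)CH3: an acyloxy group → ester.
  CH(COCH3): pendant –COCH3: carbonyl C bonded to two carbons → ketone.
  CH(NO2): –NO2 on an sp³ carbon → nitro (the N=O is not a carbonyl).
  CH(COOCH3): pendant –COOCH3: carbonyl C bonded to C and –OCH3 → ester.
  CH(OCH3): pendant –OCH3: C–O–C with sp³ C, no adjacent C=O → ether.
  CH(OCOCH3): pendant –OC(=O)CH3: an acyloxy group → ester.
  C6H4: para-disubstituted benzene ring → arene.
  CH(CH2OCH3): pendant –CH2OCH3: C–O–C linkage → ether.
  CH2SCH2: C–S–C linkage → sulfide (thioether).
  CONHCH3: –C(=O)NHCH3: carbonyl C bonded to C and to N → amide (the N is not an amine).
Ester appears at: CH2COOCH2, CH(OCOCH3), CH(COOCH3), CH(OCOCH3) → 4.

4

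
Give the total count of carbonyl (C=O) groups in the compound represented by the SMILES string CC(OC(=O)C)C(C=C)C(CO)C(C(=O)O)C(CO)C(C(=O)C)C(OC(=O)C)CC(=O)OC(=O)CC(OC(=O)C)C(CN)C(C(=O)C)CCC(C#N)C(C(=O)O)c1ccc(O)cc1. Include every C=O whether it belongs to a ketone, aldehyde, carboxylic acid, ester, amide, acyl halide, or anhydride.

CH(OCOCH3): ester, 1 C=O (running total 1).
CH(COOH): carboxylic acid, 1 C=O (running total 2).
CH(COCH3): ketone, 1 C=O (running total 3).
CH(OCOCH3): ester, 1 C=O (running total 4).
CH2CO-O-COCH2: anhydride, 2 C=O (running total 6).
CH(OCOCH3): ester, 1 C=O (running total 7).
CH(COCH3): ketone, 1 C=O (running total 8).
CH(COOH): carboxylic acid, 1 C=O (running total 9).

9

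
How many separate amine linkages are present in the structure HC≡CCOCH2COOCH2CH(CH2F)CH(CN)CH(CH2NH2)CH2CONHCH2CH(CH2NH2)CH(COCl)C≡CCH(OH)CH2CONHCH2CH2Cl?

2

Reading the structure from left to right:
  HC≡C: C≡C triple bond → alkyne.
  CO: –C(=O)– with carbon on both sides → ketone.
  CH2COOCH2: –C(=O)–O–C with C on the carbonyl side → ester.
  CH(CH2F): pendant –CH2X: halogen on sp³ carbon → alkyl halide.
  CH(CN): pendant –C≡N: nitrile.
  CH(CH2NH2): pendant –CH2NH2: N on sp³ C, no adjacent C=O → amine.
  CH2CONHCH2: –C(=O)–N– linkage → amide (the N is not an amine).
  CH(CH2NH2): pendant –CH2NH2: N on sp³ C, no adjacent C=O → amine.
  CH(COCl): pendant –C(=O)X: carbonyl C bonded to C and halogen → acyl halide.
  C≡C: C≡C triple bond → alkyne.
  CH(OH): –OH on an sp³ carbon → alcohol (secondary).
  CH2CONHCH2: –C(=O)–N– linkage → amide (the N is not an amine).
  CH2Cl: halogen on an sp³ carbon → alkyl halide.
Amine appears at: CH(CH2NH2), CH(CH2NH2) → 2.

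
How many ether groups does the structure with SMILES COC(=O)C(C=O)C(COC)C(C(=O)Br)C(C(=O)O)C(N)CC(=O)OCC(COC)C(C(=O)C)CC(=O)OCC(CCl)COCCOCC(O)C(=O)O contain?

Taking each segment in turn:
  CH3OOC: CH3O–C(=O)–: carbonyl C bonded to C and to –OCH3 → ester (not ketone + ether).
  CH(CHO): pendant –CHO: carbonyl C bonded to C and H → aldehyde.
  CH(CH2OCH3): pendant –CH2OCH3: C–O–C linkage → ether.
  CH(COBr): pendant –C(=O)X: carbonyl C bonded to C and halogen → acyl halide.
  CH(COOH): pendant –COOH: carbonyl C bonded to C and –OH → carboxylic acid.
  CH(NH2): –NH2 on an sp³ carbon with no adjacent C=O → amine.
  CH2COOCH2: –C(=O)–O–C with C on the carbonyl side → ester.
  CH(CH2OCH3): pendant –CH2OCH3: C–O–C linkage → ether.
  CH(COCH3): pendant –COCH3: carbonyl C bonded to two carbons → ketone.
  CH2COOCH2: –C(=O)–O–C with C on the carbonyl side → ester.
  CH(CH2Cl): pendant –CH2X: halogen on sp³ carbon → alkyl halide.
  CH2OCH2: C–O–C with sp³ carbons on both sides and no adjacent C=O → ether.
  CH2OCH2: C–O–C with sp³ carbons on both sides and no adjacent C=O → ether.
  CH(OH): –OH on an sp³ carbon → alcohol (secondary).
  COOH: –COOH: carbonyl C bonded to –OH and C → carboxylic acid (the –OH is not a separate alcohol).
Ether appears at: CH(CH2OCH3), CH(CH2OCH3), CH2OCH2, CH2OCH2 → 4.

4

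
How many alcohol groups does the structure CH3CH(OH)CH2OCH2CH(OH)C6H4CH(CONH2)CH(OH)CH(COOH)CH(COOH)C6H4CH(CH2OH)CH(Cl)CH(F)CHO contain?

Taking each segment in turn:
  CH(OH): –OH on an sp³ carbon → alcohol (secondary).
  CH2OCH2: C–O–C with sp³ carbons on both sides and no adjacent C=O → ether.
  CH(OH): –OH on an sp³ carbon → alcohol (secondary).
  C6H4: para-disubstituted benzene ring → arene.
  CH(CONH2): pendant –CONH2: carbonyl C bonded to C and N → amide.
  CH(OH): –OH on an sp³ carbon → alcohol (secondary).
  CH(COOH): pendant –COOH: carbonyl C bonded to C and –OH → carboxylic acid.
  CH(COOH): pendant –COOH: carbonyl C bonded to C and –OH → carboxylic acid.
  C6H4: para-disubstituted benzene ring → arene.
  CH(CH2OH): pendant –CH2OH on an sp³ backbone C → alcohol.
  CH(Cl): halogen on an sp³ carbon → alkyl halide.
  CH(F): halogen on an sp³ carbon → alkyl halide.
  CHO: terminal –CHO: carbonyl C bonded to H and C → aldehyde.
Alcohol appears at: CH(OH), CH(OH), CH(OH), CH(CH2OH) → 4.

4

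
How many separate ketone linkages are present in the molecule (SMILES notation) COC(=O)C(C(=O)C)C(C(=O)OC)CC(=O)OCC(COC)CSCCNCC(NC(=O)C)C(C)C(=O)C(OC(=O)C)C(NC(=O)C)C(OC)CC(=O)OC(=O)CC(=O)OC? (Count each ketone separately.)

Taking each segment in turn:
  CH3OOC: CH3O–C(=O)–: carbonyl C bonded to C and to –OCH3 → ester (not ketone + ether).
  CH(COCH3): pendant –COCH3: carbonyl C bonded to two carbons → ketone.
  CH(COOCH3): pendant –COOCH3: carbonyl C bonded to C and –OCH3 → ester.
  CH2COOCH2: –C(=O)–O–C with C on the carbonyl side → ester.
  CH(CH2OCH3): pendant –CH2OCH3: C–O–C linkage → ether.
  CH2SCH2: C–S–C linkage → sulfide (thioether).
  CH2NHCH2: C–N–C with sp³ carbons and no adjacent C=O → amine (secondary).
  CH(NHCOCH3): pendant –NHC(=O)CH3: N bonded to a carbonyl → amide (not amine).
  CO: –C(=O)– with carbon on both sides → ketone.
  CH(OCOCH3): pendant –OC(=O)CH3: an acyloxy group → ester.
  CH(NHCOCH3): pendant –NHC(=O)CH3: N bonded to a carbonyl → amide (not amine).
  CH(OCH3): pendant –OCH3: C–O–C with sp³ C, no adjacent C=O → ether.
  CH2CO-O-COCH2: two acyl groups sharing one oxygen, –C(=O)–O–C(=O)– → anhydride.
  COOCH3: –C(=O)OCH3: carbonyl C bonded to C and to –OCH3 → ester (not ketone + ether).
Ketone appears at: CH(COCH3), CO → 2.

2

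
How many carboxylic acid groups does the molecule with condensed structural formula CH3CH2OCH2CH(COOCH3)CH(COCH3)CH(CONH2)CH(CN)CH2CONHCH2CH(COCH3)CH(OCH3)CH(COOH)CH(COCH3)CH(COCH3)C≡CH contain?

1

Taking each segment in turn:
  CH2OCH2: C–O–C with sp³ carbons on both sides and no adjacent C=O → ether.
  CH(COOCH3): pendant –COOCH3: carbonyl C bonded to C and –OCH3 → ester.
  CH(COCH3): pendant –COCH3: carbonyl C bonded to two carbons → ketone.
  CH(CONH2): pendant –CONH2: carbonyl C bonded to C and N → amide.
  CH(CN): pendant –C≡N: nitrile.
  CH2CONHCH2: –C(=O)–N– linkage → amide (the N is not an amine).
  CH(COCH3): pendant –COCH3: carbonyl C bonded to two carbons → ketone.
  CH(OCH3): pendant –OCH3: C–O–C with sp³ C, no adjacent C=O → ether.
  CH(COOH): pendant –COOH: carbonyl C bonded to C and –OH → carboxylic acid.
  CH(COCH3): pendant –COCH3: carbonyl C bonded to two carbons → ketone.
  CH(COCH3): pendant –COCH3: carbonyl C bonded to two carbons → ketone.
  C≡CH: C≡C triple bond → alkyne.
Carboxylic acid appears at: CH(COOH) → 1.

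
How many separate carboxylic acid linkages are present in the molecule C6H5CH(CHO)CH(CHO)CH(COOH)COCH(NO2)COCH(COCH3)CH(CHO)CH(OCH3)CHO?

Taking each segment in turn:
  C6H5: C6H5– phenyl ring → arene.
  CH(CHO): pendant –CHO: carbonyl C bonded to C and H → aldehyde.
  CH(CHO): pendant –CHO: carbonyl C bonded to C and H → aldehyde.
  CH(COOH): pendant –COOH: carbonyl C bonded to C and –OH → carboxylic acid.
  CO: –C(=O)– with carbon on both sides → ketone.
  CH(NO2): –NO2 on an sp³ carbon → nitro (the N=O is not a carbonyl).
  CO: –C(=O)– with carbon on both sides → ketone.
  CH(COCH3): pendant –COCH3: carbonyl C bonded to two carbons → ketone.
  CH(CHO): pendant –CHO: carbonyl C bonded to C and H → aldehyde.
  CH(OCH3): pendant –OCH3: C–O–C with sp³ C, no adjacent C=O → ether.
  CHO: terminal –CHO: carbonyl C bonded to H and C → aldehyde.
Carboxylic acid appears at: CH(COOH) → 1.

1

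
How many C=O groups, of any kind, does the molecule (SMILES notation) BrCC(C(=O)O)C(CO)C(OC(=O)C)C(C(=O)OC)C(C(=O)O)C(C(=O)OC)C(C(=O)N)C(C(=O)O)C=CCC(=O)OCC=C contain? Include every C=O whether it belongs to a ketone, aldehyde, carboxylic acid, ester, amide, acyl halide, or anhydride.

CH(COOH): carboxylic acid, 1 C=O (running total 1).
CH(OCOCH3): ester, 1 C=O (running total 2).
CH(COOCH3): ester, 1 C=O (running total 3).
CH(COOH): carboxylic acid, 1 C=O (running total 4).
CH(COOCH3): ester, 1 C=O (running total 5).
CH(CONH2): amide, 1 C=O (running total 6).
CH(COOH): carboxylic acid, 1 C=O (running total 7).
CH2COOCH2: ester, 1 C=O (running total 8).

8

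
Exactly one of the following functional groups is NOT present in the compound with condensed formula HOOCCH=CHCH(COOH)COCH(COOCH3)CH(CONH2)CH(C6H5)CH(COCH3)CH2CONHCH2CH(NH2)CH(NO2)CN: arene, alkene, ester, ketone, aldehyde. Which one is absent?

aldehyde

ketone: present (CO — –C(=O)– with carbon on both sides → ketone).
arene: present (CH(C6H5) — pendant –C6H5: benzene ring → arene).
alkene: present (CH=CH — C=C double bond → alkene).
ester: present (CH(COOCH3) — pendant –COOCH3: carbonyl C bonded to C and –OCH3 → ester).
aldehyde: absent. In each of CO and CH(COCH3), the carbonyl carbon is bonded to two carbons, so it is a ketone, not an aldehyde. In each of HOOC and CH(COOH), the carbonyl carbon bears –OH, not –H, so it is a carboxylic acid.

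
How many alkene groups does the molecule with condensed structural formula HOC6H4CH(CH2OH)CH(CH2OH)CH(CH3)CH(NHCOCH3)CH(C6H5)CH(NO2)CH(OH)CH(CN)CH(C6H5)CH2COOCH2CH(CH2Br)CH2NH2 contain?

Taking each segment in turn:
  HOC6H4: –OH attached directly to an aromatic ring → phenol (not alcohol); the ring itself is an arene.
  CH(CH2OH): pendant –CH2OH on an sp³ backbone C → alcohol.
  CH(CH2OH): pendant –CH2OH on an sp³ backbone C → alcohol.
  CH(NHCOCH3): pendant –NHC(=O)CH3: N bonded to a carbonyl → amide (not amine).
  CH(C6H5): pendant –C6H5: benzene ring → arene.
  CH(NO2): –NO2 on an sp³ carbon → nitro (the N=O is not a carbonyl).
  CH(OH): –OH on an sp³ carbon → alcohol (secondary).
  CH(CN): pendant –C≡N: nitrile.
  CH(C6H5): pendant –C6H5: benzene ring → arene.
  CH2COOCH2: –C(=O)–O–C with C on the carbonyl side → ester.
  CH(CH2Br): pendant –CH2X: halogen on sp³ carbon → alkyl halide.
  CH2NH2: –NH2 on an sp³ carbon with no adjacent C=O → amine.
No segment is a alkene: HOC6H4 is arene/phenol, not alkene; CH(C6H5) is arene, not alkene; CH(C6H5) is arene, not alkene. → 0.

0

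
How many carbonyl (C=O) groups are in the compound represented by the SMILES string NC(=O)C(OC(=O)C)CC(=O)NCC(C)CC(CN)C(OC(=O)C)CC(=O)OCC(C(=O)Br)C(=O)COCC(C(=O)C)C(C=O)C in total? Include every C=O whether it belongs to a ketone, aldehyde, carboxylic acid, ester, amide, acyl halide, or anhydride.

9

H2NCO: amide, 1 C=O (running total 1).
CH(OCOCH3): ester, 1 C=O (running total 2).
CH2CONHCH2: amide, 1 C=O (running total 3).
CH(OCOCH3): ester, 1 C=O (running total 4).
CH2COOCH2: ester, 1 C=O (running total 5).
CH(COBr): acyl halide, 1 C=O (running total 6).
CO: ketone, 1 C=O (running total 7).
CH(COCH3): ketone, 1 C=O (running total 8).
CH(CHO): aldehyde, 1 C=O (running total 9).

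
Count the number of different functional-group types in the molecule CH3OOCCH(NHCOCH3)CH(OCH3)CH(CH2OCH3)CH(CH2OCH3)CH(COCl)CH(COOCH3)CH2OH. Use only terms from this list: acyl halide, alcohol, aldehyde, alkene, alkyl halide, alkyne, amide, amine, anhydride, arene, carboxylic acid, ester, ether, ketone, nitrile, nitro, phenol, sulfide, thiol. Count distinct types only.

5

Taking each segment in turn:
  CH3OOC: CH3O–C(=O)–: carbonyl C bonded to C and to –OCH3 → ester (not ketone + ether).
  CH(NHCOCH3): pendant –NHC(=O)CH3: N bonded to a carbonyl → amide (not amine).
  CH(OCH3): pendant –OCH3: C–O–C with sp³ C, no adjacent C=O → ether.
  CH(CH2OCH3): pendant –CH2OCH3: C–O–C linkage → ether.
  CH(CH2OCH3): pendant –CH2OCH3: C–O–C linkage → ether.
  CH(COCl): pendant –C(=O)X: carbonyl C bonded to C and halogen → acyl halide.
  CH(COOCH3): pendant –COOCH3: carbonyl C bonded to C and –OCH3 → ester.
  CH2OH: –OH on an sp³ carbon → alcohol.
Distinct types present: acyl halide, alcohol, amide, ester, ether.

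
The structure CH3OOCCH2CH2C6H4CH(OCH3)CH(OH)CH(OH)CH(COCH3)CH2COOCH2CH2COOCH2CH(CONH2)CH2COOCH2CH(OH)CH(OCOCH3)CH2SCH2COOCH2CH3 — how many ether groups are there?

1

CH3O–C(=O)–: carbonyl C bonded to C and to –OCH3 → ester (not ketone + ether).
para-disubstituted benzene ring → arene.
pendant –OCH3: C–O–C with sp³ C, no adjacent C=O → ether.
–OH on an sp³ carbon → alcohol (secondary).
–OH on an sp³ carbon → alcohol (secondary).
pendant –COCH3: carbonyl C bonded to two carbons → ketone.
–C(=O)–O–C with C on the carbonyl side → ester.
–C(=O)–O–C with C on the carbonyl side → ester.
pendant –CONH2: carbonyl C bonded to C and N → amide.
–C(=O)–O–C with C on the carbonyl side → ester.
–OH on an sp³ carbon → alcohol (secondary).
pendant –OC(=O)CH3: an acyloxy group → ester.
C–S–C linkage → sulfide (thioether).
–C(=O)OCH2CH3: carbonyl C bonded to C and to –OEt → ester.
Ether appears at: CH(OCH3) → 1.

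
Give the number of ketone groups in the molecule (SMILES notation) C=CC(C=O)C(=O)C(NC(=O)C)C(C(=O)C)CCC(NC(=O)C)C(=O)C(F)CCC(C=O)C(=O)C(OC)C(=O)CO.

C=C double bond → alkene.
pendant –CHO: carbonyl C bonded to C and H → aldehyde.
–C(=O)– with carbon on both sides → ketone.
pendant –NHC(=O)CH3: N bonded to a carbonyl → amide (not amine).
pendant –COCH3: carbonyl C bonded to two carbons → ketone.
pendant –NHC(=O)CH3: N bonded to a carbonyl → amide (not amine).
–C(=O)– with carbon on both sides → ketone.
halogen on an sp³ carbon → alkyl halide.
pendant –CHO: carbonyl C bonded to C and H → aldehyde.
–C(=O)– with carbon on both sides → ketone.
pendant –OCH3: C–O–C with sp³ C, no adjacent C=O → ether.
–C(=O)– with carbon on both sides → ketone.
–OH on an sp³ carbon → alcohol.
Ketone appears at: CO, CH(COCH3), CO, CO, CO → 5.

5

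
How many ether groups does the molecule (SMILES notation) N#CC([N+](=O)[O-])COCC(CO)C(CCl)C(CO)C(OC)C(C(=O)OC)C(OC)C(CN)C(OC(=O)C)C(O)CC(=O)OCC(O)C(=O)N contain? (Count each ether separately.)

3

N≡C–: carbon triple-bonded to nitrogen → nitrile.
–NO2 on an sp³ carbon → nitro (the N=O is not a carbonyl).
C–O–C with sp³ carbons on both sides and no adjacent C=O → ether.
pendant –CH2OH on an sp³ backbone C → alcohol.
pendant –CH2X: halogen on sp³ carbon → alkyl halide.
pendant –CH2OH on an sp³ backbone C → alcohol.
pendant –OCH3: C–O–C with sp³ C, no adjacent C=O → ether.
pendant –COOCH3: carbonyl C bonded to C and –OCH3 → ester.
pendant –OCH3: C–O–C with sp³ C, no adjacent C=O → ether.
pendant –CH2NH2: N on sp³ C, no adjacent C=O → amine.
pendant –OC(=O)CH3: an acyloxy group → ester.
–OH on an sp³ carbon → alcohol (secondary).
–C(=O)–O–C with C on the carbonyl side → ester.
–OH on an sp³ carbon → alcohol (secondary).
–C(=O)NH2: carbonyl C bonded to C and to N → amide (the N is not a separate amine).
Ether appears at: CH2OCH2, CH(OCH3), CH(OCH3) → 3.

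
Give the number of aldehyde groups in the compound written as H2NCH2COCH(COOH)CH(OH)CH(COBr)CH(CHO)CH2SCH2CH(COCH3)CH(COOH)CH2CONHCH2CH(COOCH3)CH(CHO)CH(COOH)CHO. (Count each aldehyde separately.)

3

Taking each segment in turn:
  H2NCH2: –NH2 on an sp³ carbon with no adjacent C=O → amine.
  CO: –C(=O)– with carbon on both sides → ketone.
  CH(COOH): pendant –COOH: carbonyl C bonded to C and –OH → carboxylic acid.
  CH(OH): –OH on an sp³ carbon → alcohol (secondary).
  CH(COBr): pendant –C(=O)X: carbonyl C bonded to C and halogen → acyl halide.
  CH(CHO): pendant –CHO: carbonyl C bonded to C and H → aldehyde.
  CH2SCH2: C–S–C linkage → sulfide (thioether).
  CH(COCH3): pendant –COCH3: carbonyl C bonded to two carbons → ketone.
  CH(COOH): pendant –COOH: carbonyl C bonded to C and –OH → carboxylic acid.
  CH2CONHCH2: –C(=O)–N– linkage → amide (the N is not an amine).
  CH(COOCH3): pendant –COOCH3: carbonyl C bonded to C and –OCH3 → ester.
  CH(CHO): pendant –CHO: carbonyl C bonded to C and H → aldehyde.
  CH(COOH): pendant –COOH: carbonyl C bonded to C and –OH → carboxylic acid.
  CHO: terminal –CHO: carbonyl C bonded to H and C → aldehyde.
Aldehyde appears at: CH(CHO), CH(CHO), CHO → 3.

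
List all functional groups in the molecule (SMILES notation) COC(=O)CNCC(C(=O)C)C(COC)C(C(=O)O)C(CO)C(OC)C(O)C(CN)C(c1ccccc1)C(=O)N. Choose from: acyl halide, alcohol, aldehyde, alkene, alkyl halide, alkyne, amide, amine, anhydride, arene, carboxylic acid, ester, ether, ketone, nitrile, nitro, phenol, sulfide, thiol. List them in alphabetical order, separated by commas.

Taking each segment in turn:
  CH3OOC: CH3O–C(=O)–: carbonyl C bonded to C and to –OCH3 → ester (not ketone + ether).
  CH2NHCH2: C–N–C with sp³ carbons and no adjacent C=O → amine (secondary).
  CH(COCH3): pendant –COCH3: carbonyl C bonded to two carbons → ketone.
  CH(CH2OCH3): pendant –CH2OCH3: C–O–C linkage → ether.
  CH(COOH): pendant –COOH: carbonyl C bonded to C and –OH → carboxylic acid.
  CH(CH2OH): pendant –CH2OH on an sp³ backbone C → alcohol.
  CH(OCH3): pendant –OCH3: C–O–C with sp³ C, no adjacent C=O → ether.
  CH(OH): –OH on an sp³ carbon → alcohol (secondary).
  CH(CH2NH2): pendant –CH2NH2: N on sp³ C, no adjacent C=O → amine.
  CH(C6H5): pendant –C6H5: benzene ring → arene.
  CONH2: –C(=O)NH2: carbonyl C bonded to C and to N → amide (the N is not a separate amine).

alcohol, amide, amine, arene, carboxylic acid, ester, ether, ketone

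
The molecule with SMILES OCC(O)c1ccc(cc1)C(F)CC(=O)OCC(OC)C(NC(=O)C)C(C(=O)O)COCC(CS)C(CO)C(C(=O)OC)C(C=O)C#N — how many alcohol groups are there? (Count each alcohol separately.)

3

HO– on an sp³ carbon → alcohol.
–OH on an sp³ carbon → alcohol (secondary).
para-disubstituted benzene ring → arene.
halogen on an sp³ carbon → alkyl halide.
–C(=O)–O–C with C on the carbonyl side → ester.
pendant –OCH3: C–O–C with sp³ C, no adjacent C=O → ether.
pendant –NHC(=O)CH3: N bonded to a carbonyl → amide (not amine).
pendant –COOH: carbonyl C bonded to C and –OH → carboxylic acid.
C–O–C with sp³ carbons on both sides and no adjacent C=O → ether.
pendant –CH2SH → thiol.
pendant –CH2OH on an sp³ backbone C → alcohol.
pendant –COOCH3: carbonyl C bonded to C and –OCH3 → ester.
pendant –CHO: carbonyl C bonded to C and H → aldehyde.
–C≡N: carbon triple-bonded to nitrogen → nitrile.
Alcohol appears at: HOCH2, CH(OH), CH(CH2OH) → 3.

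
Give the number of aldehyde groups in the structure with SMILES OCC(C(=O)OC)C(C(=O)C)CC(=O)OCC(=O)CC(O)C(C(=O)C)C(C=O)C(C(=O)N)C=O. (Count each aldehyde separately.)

Working along the chain:
  HOCH2: HO– on an sp³ carbon → alcohol.
  CH(COOCH3): pendant –COOCH3: carbonyl C bonded to C and –OCH3 → ester.
  CH(COCH3): pendant –COCH3: carbonyl C bonded to two carbons → ketone.
  CH2COOCH2: –C(=O)–O–C with C on the carbonyl side → ester.
  CO: –C(=O)– with carbon on both sides → ketone.
  CH(OH): –OH on an sp³ carbon → alcohol (secondary).
  CH(COCH3): pendant –COCH3: carbonyl C bonded to two carbons → ketone.
  CH(CHO): pendant –CHO: carbonyl C bonded to C and H → aldehyde.
  CH(CONH2): pendant –CONH2: carbonyl C bonded to C and N → amide.
  CHO: terminal –CHO: carbonyl C bonded to H and C → aldehyde.
Aldehyde appears at: CH(CHO), CHO → 2.

2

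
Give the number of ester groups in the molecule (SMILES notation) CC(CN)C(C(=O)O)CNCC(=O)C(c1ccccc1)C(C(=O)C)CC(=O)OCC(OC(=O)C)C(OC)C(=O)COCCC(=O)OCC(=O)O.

Working along the chain:
  CH(CH2NH2): pendant –CH2NH2: N on sp³ C, no adjacent C=O → amine.
  CH(COOH): pendant –COOH: carbonyl C bonded to C and –OH → carboxylic acid.
  CH2NHCH2: C–N–C with sp³ carbons and no adjacent C=O → amine (secondary).
  CO: –C(=O)– with carbon on both sides → ketone.
  CH(C6H5): pendant –C6H5: benzene ring → arene.
  CH(COCH3): pendant –COCH3: carbonyl C bonded to two carbons → ketone.
  CH2COOCH2: –C(=O)–O–C with C on the carbonyl side → ester.
  CH(OCOCH3): pendant –OC(=O)CH3: an acyloxy group → ester.
  CH(OCH3): pendant –OCH3: C–O–C with sp³ C, no adjacent C=O → ether.
  CO: –C(=O)– with carbon on both sides → ketone.
  CH2OCH2: C–O–C with sp³ carbons on both sides and no adjacent C=O → ether.
  CH2COOCH2: –C(=O)–O–C with C on the carbonyl side → ester.
  COOH: –COOH: carbonyl C bonded to –OH and C → carboxylic acid (the –OH is not a separate alcohol).
Ester appears at: CH2COOCH2, CH(OCOCH3), CH2COOCH2 → 3.

3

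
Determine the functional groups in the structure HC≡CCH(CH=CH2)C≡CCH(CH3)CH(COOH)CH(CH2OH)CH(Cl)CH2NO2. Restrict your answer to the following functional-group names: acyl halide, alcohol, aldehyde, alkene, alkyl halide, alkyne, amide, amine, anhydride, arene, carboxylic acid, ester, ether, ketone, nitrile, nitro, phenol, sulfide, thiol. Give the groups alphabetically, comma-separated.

alcohol, alkene, alkyl halide, alkyne, carboxylic acid, nitro

C≡C triple bond → alkyne.
pendant –CH=CH2: C=C double bond → alkene.
C≡C triple bond → alkyne.
pendant –COOH: carbonyl C bonded to C and –OH → carboxylic acid.
pendant –CH2OH on an sp³ backbone C → alcohol.
halogen on an sp³ carbon → alkyl halide.
–NO2 on carbon → nitro group.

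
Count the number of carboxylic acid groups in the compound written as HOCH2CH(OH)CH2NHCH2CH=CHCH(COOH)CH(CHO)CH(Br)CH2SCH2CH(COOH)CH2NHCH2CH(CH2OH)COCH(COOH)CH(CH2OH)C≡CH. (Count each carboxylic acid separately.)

HO– on an sp³ carbon → alcohol.
–OH on an sp³ carbon → alcohol (secondary).
C–N–C with sp³ carbons and no adjacent C=O → amine (secondary).
C=C double bond → alkene.
pendant –COOH: carbonyl C bonded to C and –OH → carboxylic acid.
pendant –CHO: carbonyl C bonded to C and H → aldehyde.
halogen on an sp³ carbon → alkyl halide.
C–S–C linkage → sulfide (thioether).
pendant –COOH: carbonyl C bonded to C and –OH → carboxylic acid.
C–N–C with sp³ carbons and no adjacent C=O → amine (secondary).
pendant –CH2OH on an sp³ backbone C → alcohol.
–C(=O)– with carbon on both sides → ketone.
pendant –COOH: carbonyl C bonded to C and –OH → carboxylic acid.
pendant –CH2OH on an sp³ backbone C → alcohol.
C≡C triple bond → alkyne.
Carboxylic acid appears at: CH(COOH), CH(COOH), CH(COOH) → 3.

3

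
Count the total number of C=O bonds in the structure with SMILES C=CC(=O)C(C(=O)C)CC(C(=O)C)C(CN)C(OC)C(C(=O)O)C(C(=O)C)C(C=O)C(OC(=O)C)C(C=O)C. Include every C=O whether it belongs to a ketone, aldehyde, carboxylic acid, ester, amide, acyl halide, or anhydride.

CO: ketone, 1 C=O (running total 1).
CH(COCH3): ketone, 1 C=O (running total 2).
CH(COCH3): ketone, 1 C=O (running total 3).
CH(COOH): carboxylic acid, 1 C=O (running total 4).
CH(COCH3): ketone, 1 C=O (running total 5).
CH(CHO): aldehyde, 1 C=O (running total 6).
CH(OCOCH3): ester, 1 C=O (running total 7).
CH(CHO): aldehyde, 1 C=O (running total 8).

8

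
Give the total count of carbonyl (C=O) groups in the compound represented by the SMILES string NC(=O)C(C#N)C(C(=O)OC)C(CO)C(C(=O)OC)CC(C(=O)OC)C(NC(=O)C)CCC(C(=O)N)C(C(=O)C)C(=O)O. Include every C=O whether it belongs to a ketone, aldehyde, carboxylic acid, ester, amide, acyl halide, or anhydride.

8

H2NCO: amide, 1 C=O (running total 1).
CH(COOCH3): ester, 1 C=O (running total 2).
CH(COOCH3): ester, 1 C=O (running total 3).
CH(COOCH3): ester, 1 C=O (running total 4).
CH(NHCOCH3): amide, 1 C=O (running total 5).
CH(CONH2): amide, 1 C=O (running total 6).
CH(COCH3): ketone, 1 C=O (running total 7).
COOH: carboxylic acid, 1 C=O (running total 8).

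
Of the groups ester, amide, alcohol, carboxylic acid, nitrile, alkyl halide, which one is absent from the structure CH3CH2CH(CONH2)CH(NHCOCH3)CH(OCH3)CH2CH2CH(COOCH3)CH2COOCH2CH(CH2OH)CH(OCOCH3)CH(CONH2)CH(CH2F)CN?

amide: present (CH(CONH2) — pendant –CONH2: carbonyl C bonded to C and N → amide).
alcohol: present (CH(CH2OH) — pendant –CH2OH on an sp³ backbone C → alcohol).
nitrile: present (CN — –C≡N: carbon triple-bonded to nitrogen → nitrile).
ester: present (CH(COOCH3) — pendant –COOCH3: carbonyl C bonded to C and –OCH3 → ester).
alkyl halide: present (CH(CH2F) — pendant –CH2X: halogen on sp³ carbon → alkyl halide).
carboxylic acid: absent. In each of CH(COOCH3), CH2COOCH2 and CH(OCOCH3), the acyl oxygen is bonded to carbon (–O–C), not to H, so this is an ester. In each of CH(CONH2) and CH(NHCOCH3), the carbonyl is bonded to nitrogen, not to –OH; that is an amide.

carboxylic acid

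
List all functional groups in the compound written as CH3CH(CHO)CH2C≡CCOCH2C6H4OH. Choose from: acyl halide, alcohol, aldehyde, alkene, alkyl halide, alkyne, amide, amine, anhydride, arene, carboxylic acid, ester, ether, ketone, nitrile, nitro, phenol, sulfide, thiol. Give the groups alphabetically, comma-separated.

pendant –CHO: carbonyl C bonded to C and H → aldehyde.
C≡C triple bond → alkyne.
–C(=O)– with carbon on both sides → ketone.
–OH attached directly to an aromatic ring → phenol (not alcohol); the ring itself is an arene.

aldehyde, alkyne, arene, ketone, phenol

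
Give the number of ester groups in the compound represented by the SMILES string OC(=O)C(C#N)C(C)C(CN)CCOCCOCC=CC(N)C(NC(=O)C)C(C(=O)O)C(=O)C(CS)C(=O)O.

0

Working along the chain:
  HOOC: –COOH: carbonyl C bonded to –OH and C → carboxylic acid (the –OH is not a separate alcohol).
  CH(CN): pendant –C≡N: nitrile.
  CH(CH2NH2): pendant –CH2NH2: N on sp³ C, no adjacent C=O → amine.
  CH2OCH2: C–O–C with sp³ carbons on both sides and no adjacent C=O → ether.
  CH2OCH2: C–O–C with sp³ carbons on both sides and no adjacent C=O → ether.
  CH=CH: C=C double bond → alkene.
  CH(NH2): –NH2 on an sp³ carbon with no adjacent C=O → amine.
  CH(NHCOCH3): pendant –NHC(=O)CH3: N bonded to a carbonyl → amide (not amine).
  CH(COOH): pendant –COOH: carbonyl C bonded to C and –OH → carboxylic acid.
  CO: –C(=O)– with carbon on both sides → ketone.
  CH(CH2SH): pendant –CH2SH → thiol.
  COOH: –COOH: carbonyl C bonded to –OH and C → carboxylic acid (the –OH is not a separate alcohol).
No segment is a ester: HOOC is carboxylic acid, not ester; CH2OCH2 is ether, not ester; CH2OCH2 is ether, not ester. → 0.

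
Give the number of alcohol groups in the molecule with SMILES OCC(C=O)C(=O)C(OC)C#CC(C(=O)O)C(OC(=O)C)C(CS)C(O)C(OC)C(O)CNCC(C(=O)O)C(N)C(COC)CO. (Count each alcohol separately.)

Reading the structure from left to right:
  HOCH2: HO– on an sp³ carbon → alcohol.
  CH(CHO): pendant –CHO: carbonyl C bonded to C and H → aldehyde.
  CO: –C(=O)– with carbon on both sides → ketone.
  CH(OCH3): pendant –OCH3: C–O–C with sp³ C, no adjacent C=O → ether.
  C≡C: C≡C triple bond → alkyne.
  CH(COOH): pendant –COOH: carbonyl C bonded to C and –OH → carboxylic acid.
  CH(OCOCH3): pendant –OC(=O)CH3: an acyloxy group → ester.
  CH(CH2SH): pendant –CH2SH → thiol.
  CH(OH): –OH on an sp³ carbon → alcohol (secondary).
  CH(OCH3): pendant –OCH3: C–O–C with sp³ C, no adjacent C=O → ether.
  CH(OH): –OH on an sp³ carbon → alcohol (secondary).
  CH2NHCH2: C–N–C with sp³ carbons and no adjacent C=O → amine (secondary).
  CH(COOH): pendant –COOH: carbonyl C bonded to C and –OH → carboxylic acid.
  CH(NH2): –NH2 on an sp³ carbon with no adjacent C=O → amine.
  CH(CH2OCH3): pendant –CH2OCH3: C–O–C linkage → ether.
  CH2OH: –OH on an sp³ carbon → alcohol.
Alcohol appears at: HOCH2, CH(OH), CH(OH), CH2OH → 4.

4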